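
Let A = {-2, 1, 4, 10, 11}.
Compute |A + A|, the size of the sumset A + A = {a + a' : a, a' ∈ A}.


A + A = {a + a' : a, a' ∈ A}; |A| = 5.
General bounds: 2|A| - 1 ≤ |A + A| ≤ |A|(|A|+1)/2, i.e. 9 ≤ |A + A| ≤ 15.
Lower bound 2|A|-1 is attained iff A is an arithmetic progression.
Enumerate sums a + a' for a ≤ a' (symmetric, so this suffices):
a = -2: -2+-2=-4, -2+1=-1, -2+4=2, -2+10=8, -2+11=9
a = 1: 1+1=2, 1+4=5, 1+10=11, 1+11=12
a = 4: 4+4=8, 4+10=14, 4+11=15
a = 10: 10+10=20, 10+11=21
a = 11: 11+11=22
Distinct sums: {-4, -1, 2, 5, 8, 9, 11, 12, 14, 15, 20, 21, 22}
|A + A| = 13

|A + A| = 13


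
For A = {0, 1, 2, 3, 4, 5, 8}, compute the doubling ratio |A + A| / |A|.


|A| = 7.
Compute A + A by enumerating all 49 pairs.
A + A = {0, 1, 2, 3, 4, 5, 6, 7, 8, 9, 10, 11, 12, 13, 16}, so |A + A| = 15.
K = |A + A| / |A| = 15/7 (already in lowest terms) ≈ 2.1429.
Reference: AP of size 7 gives K = 13/7 ≈ 1.8571; a fully generic set of size 7 gives K ≈ 4.0000.

|A| = 7, |A + A| = 15, K = 15/7.


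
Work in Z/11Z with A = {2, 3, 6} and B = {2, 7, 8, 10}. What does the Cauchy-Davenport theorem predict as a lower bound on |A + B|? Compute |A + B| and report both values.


Cauchy-Davenport: |A + B| ≥ min(p, |A| + |B| - 1) for A, B nonempty in Z/pZ.
|A| = 3, |B| = 4, p = 11.
CD lower bound = min(11, 3 + 4 - 1) = min(11, 6) = 6.
Compute A + B mod 11 directly:
a = 2: 2+2=4, 2+7=9, 2+8=10, 2+10=1
a = 3: 3+2=5, 3+7=10, 3+8=0, 3+10=2
a = 6: 6+2=8, 6+7=2, 6+8=3, 6+10=5
A + B = {0, 1, 2, 3, 4, 5, 8, 9, 10}, so |A + B| = 9.
Verify: 9 ≥ 6? Yes ✓.

CD lower bound = 6, actual |A + B| = 9.


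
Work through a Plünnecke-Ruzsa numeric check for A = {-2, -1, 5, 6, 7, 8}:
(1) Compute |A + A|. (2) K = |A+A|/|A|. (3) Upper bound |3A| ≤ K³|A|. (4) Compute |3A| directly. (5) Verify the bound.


|A| = 6.
Step 1: Compute A + A by enumerating all 36 pairs.
A + A = {-4, -3, -2, 3, 4, 5, 6, 7, 10, 11, 12, 13, 14, 15, 16}, so |A + A| = 15.
Step 2: Doubling constant K = |A + A|/|A| = 15/6 = 15/6 ≈ 2.5000.
Step 3: Plünnecke-Ruzsa gives |3A| ≤ K³·|A| = (2.5000)³ · 6 ≈ 93.7500.
Step 4: Compute 3A = A + A + A directly by enumerating all triples (a,b,c) ∈ A³; |3A| = 27.
Step 5: Check 27 ≤ 93.7500? Yes ✓.

K = 15/6, Plünnecke-Ruzsa bound K³|A| ≈ 93.7500, |3A| = 27, inequality holds.


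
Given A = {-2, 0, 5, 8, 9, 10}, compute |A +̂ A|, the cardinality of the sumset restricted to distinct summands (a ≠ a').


Restricted sumset: A +̂ A = {a + a' : a ∈ A, a' ∈ A, a ≠ a'}.
Equivalently, take A + A and drop any sum 2a that is achievable ONLY as a + a for a ∈ A (i.e. sums representable only with equal summands).
Enumerate pairs (a, a') with a < a' (symmetric, so each unordered pair gives one sum; this covers all a ≠ a'):
  -2 + 0 = -2
  -2 + 5 = 3
  -2 + 8 = 6
  -2 + 9 = 7
  -2 + 10 = 8
  0 + 5 = 5
  0 + 8 = 8
  0 + 9 = 9
  0 + 10 = 10
  5 + 8 = 13
  5 + 9 = 14
  5 + 10 = 15
  8 + 9 = 17
  8 + 10 = 18
  9 + 10 = 19
Collected distinct sums: {-2, 3, 5, 6, 7, 8, 9, 10, 13, 14, 15, 17, 18, 19}
|A +̂ A| = 14
(Reference bound: |A +̂ A| ≥ 2|A| - 3 for |A| ≥ 2, with |A| = 6 giving ≥ 9.)

|A +̂ A| = 14


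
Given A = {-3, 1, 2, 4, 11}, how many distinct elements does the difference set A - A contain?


A - A = {a - a' : a, a' ∈ A}; |A| = 5.
Bounds: 2|A|-1 ≤ |A - A| ≤ |A|² - |A| + 1, i.e. 9 ≤ |A - A| ≤ 21.
Note: 0 ∈ A - A always (from a - a). The set is symmetric: if d ∈ A - A then -d ∈ A - A.
Enumerate nonzero differences d = a - a' with a > a' (then include -d):
Positive differences: {1, 2, 3, 4, 5, 7, 9, 10, 14}
Full difference set: {0} ∪ (positive diffs) ∪ (negative diffs).
|A - A| = 1 + 2·9 = 19 (matches direct enumeration: 19).

|A - A| = 19


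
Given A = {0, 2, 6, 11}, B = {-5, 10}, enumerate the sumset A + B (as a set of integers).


A + B = {a + b : a ∈ A, b ∈ B}.
Enumerate all |A|·|B| = 4·2 = 8 pairs (a, b) and collect distinct sums.
a = 0: 0+-5=-5, 0+10=10
a = 2: 2+-5=-3, 2+10=12
a = 6: 6+-5=1, 6+10=16
a = 11: 11+-5=6, 11+10=21
Collecting distinct sums: A + B = {-5, -3, 1, 6, 10, 12, 16, 21}
|A + B| = 8

A + B = {-5, -3, 1, 6, 10, 12, 16, 21}


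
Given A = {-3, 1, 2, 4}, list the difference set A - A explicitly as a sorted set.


A - A = {a - a' : a, a' ∈ A}.
Compute a - a' for each ordered pair (a, a'):
a = -3: -3--3=0, -3-1=-4, -3-2=-5, -3-4=-7
a = 1: 1--3=4, 1-1=0, 1-2=-1, 1-4=-3
a = 2: 2--3=5, 2-1=1, 2-2=0, 2-4=-2
a = 4: 4--3=7, 4-1=3, 4-2=2, 4-4=0
Collecting distinct values (and noting 0 appears from a-a):
A - A = {-7, -5, -4, -3, -2, -1, 0, 1, 2, 3, 4, 5, 7}
|A - A| = 13

A - A = {-7, -5, -4, -3, -2, -1, 0, 1, 2, 3, 4, 5, 7}


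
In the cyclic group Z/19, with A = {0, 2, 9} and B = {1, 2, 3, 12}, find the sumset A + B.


Work in Z/19Z: reduce every sum a + b modulo 19.
Enumerate all 12 pairs:
a = 0: 0+1=1, 0+2=2, 0+3=3, 0+12=12
a = 2: 2+1=3, 2+2=4, 2+3=5, 2+12=14
a = 9: 9+1=10, 9+2=11, 9+3=12, 9+12=2
Distinct residues collected: {1, 2, 3, 4, 5, 10, 11, 12, 14}
|A + B| = 9 (out of 19 total residues).

A + B = {1, 2, 3, 4, 5, 10, 11, 12, 14}


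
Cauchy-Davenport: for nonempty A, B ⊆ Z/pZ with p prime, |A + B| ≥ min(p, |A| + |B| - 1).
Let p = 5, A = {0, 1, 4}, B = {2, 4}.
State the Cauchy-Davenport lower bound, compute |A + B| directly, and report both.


Cauchy-Davenport: |A + B| ≥ min(p, |A| + |B| - 1) for A, B nonempty in Z/pZ.
|A| = 3, |B| = 2, p = 5.
CD lower bound = min(5, 3 + 2 - 1) = min(5, 4) = 4.
Compute A + B mod 5 directly:
a = 0: 0+2=2, 0+4=4
a = 1: 1+2=3, 1+4=0
a = 4: 4+2=1, 4+4=3
A + B = {0, 1, 2, 3, 4}, so |A + B| = 5.
Verify: 5 ≥ 4? Yes ✓.

CD lower bound = 4, actual |A + B| = 5.


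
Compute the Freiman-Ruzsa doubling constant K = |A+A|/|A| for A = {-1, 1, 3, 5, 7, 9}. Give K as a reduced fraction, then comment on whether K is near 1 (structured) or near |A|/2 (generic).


|A| = 6.
Compute A + A by enumerating all 36 pairs.
A + A = {-2, 0, 2, 4, 6, 8, 10, 12, 14, 16, 18}, so |A + A| = 11.
K = |A + A| / |A| = 11/6 (already in lowest terms) ≈ 1.8333.
Reference: AP of size 6 gives K = 11/6 ≈ 1.8333; a fully generic set of size 6 gives K ≈ 3.5000.

|A| = 6, |A + A| = 11, K = 11/6.


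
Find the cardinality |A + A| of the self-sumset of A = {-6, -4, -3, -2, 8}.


A + A = {a + a' : a, a' ∈ A}; |A| = 5.
General bounds: 2|A| - 1 ≤ |A + A| ≤ |A|(|A|+1)/2, i.e. 9 ≤ |A + A| ≤ 15.
Lower bound 2|A|-1 is attained iff A is an arithmetic progression.
Enumerate sums a + a' for a ≤ a' (symmetric, so this suffices):
a = -6: -6+-6=-12, -6+-4=-10, -6+-3=-9, -6+-2=-8, -6+8=2
a = -4: -4+-4=-8, -4+-3=-7, -4+-2=-6, -4+8=4
a = -3: -3+-3=-6, -3+-2=-5, -3+8=5
a = -2: -2+-2=-4, -2+8=6
a = 8: 8+8=16
Distinct sums: {-12, -10, -9, -8, -7, -6, -5, -4, 2, 4, 5, 6, 16}
|A + A| = 13

|A + A| = 13


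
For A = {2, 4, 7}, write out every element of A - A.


A - A = {a - a' : a, a' ∈ A}.
Compute a - a' for each ordered pair (a, a'):
a = 2: 2-2=0, 2-4=-2, 2-7=-5
a = 4: 4-2=2, 4-4=0, 4-7=-3
a = 7: 7-2=5, 7-4=3, 7-7=0
Collecting distinct values (and noting 0 appears from a-a):
A - A = {-5, -3, -2, 0, 2, 3, 5}
|A - A| = 7

A - A = {-5, -3, -2, 0, 2, 3, 5}


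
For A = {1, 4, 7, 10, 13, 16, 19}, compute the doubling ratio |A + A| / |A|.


|A| = 7.
Compute A + A by enumerating all 49 pairs.
A + A = {2, 5, 8, 11, 14, 17, 20, 23, 26, 29, 32, 35, 38}, so |A + A| = 13.
K = |A + A| / |A| = 13/7 (already in lowest terms) ≈ 1.8571.
Reference: AP of size 7 gives K = 13/7 ≈ 1.8571; a fully generic set of size 7 gives K ≈ 4.0000.

|A| = 7, |A + A| = 13, K = 13/7.


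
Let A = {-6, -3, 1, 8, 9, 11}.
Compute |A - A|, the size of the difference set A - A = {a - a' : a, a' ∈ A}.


A - A = {a - a' : a, a' ∈ A}; |A| = 6.
Bounds: 2|A|-1 ≤ |A - A| ≤ |A|² - |A| + 1, i.e. 11 ≤ |A - A| ≤ 31.
Note: 0 ∈ A - A always (from a - a). The set is symmetric: if d ∈ A - A then -d ∈ A - A.
Enumerate nonzero differences d = a - a' with a > a' (then include -d):
Positive differences: {1, 2, 3, 4, 7, 8, 10, 11, 12, 14, 15, 17}
Full difference set: {0} ∪ (positive diffs) ∪ (negative diffs).
|A - A| = 1 + 2·12 = 25 (matches direct enumeration: 25).

|A - A| = 25


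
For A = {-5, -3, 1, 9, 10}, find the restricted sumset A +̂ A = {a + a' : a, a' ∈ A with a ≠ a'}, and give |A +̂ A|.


Restricted sumset: A +̂ A = {a + a' : a ∈ A, a' ∈ A, a ≠ a'}.
Equivalently, take A + A and drop any sum 2a that is achievable ONLY as a + a for a ∈ A (i.e. sums representable only with equal summands).
Enumerate pairs (a, a') with a < a' (symmetric, so each unordered pair gives one sum; this covers all a ≠ a'):
  -5 + -3 = -8
  -5 + 1 = -4
  -5 + 9 = 4
  -5 + 10 = 5
  -3 + 1 = -2
  -3 + 9 = 6
  -3 + 10 = 7
  1 + 9 = 10
  1 + 10 = 11
  9 + 10 = 19
Collected distinct sums: {-8, -4, -2, 4, 5, 6, 7, 10, 11, 19}
|A +̂ A| = 10
(Reference bound: |A +̂ A| ≥ 2|A| - 3 for |A| ≥ 2, with |A| = 5 giving ≥ 7.)

|A +̂ A| = 10


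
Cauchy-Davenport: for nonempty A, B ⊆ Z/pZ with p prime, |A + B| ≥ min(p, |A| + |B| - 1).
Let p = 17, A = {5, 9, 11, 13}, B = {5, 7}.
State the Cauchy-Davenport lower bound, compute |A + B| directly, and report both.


Cauchy-Davenport: |A + B| ≥ min(p, |A| + |B| - 1) for A, B nonempty in Z/pZ.
|A| = 4, |B| = 2, p = 17.
CD lower bound = min(17, 4 + 2 - 1) = min(17, 5) = 5.
Compute A + B mod 17 directly:
a = 5: 5+5=10, 5+7=12
a = 9: 9+5=14, 9+7=16
a = 11: 11+5=16, 11+7=1
a = 13: 13+5=1, 13+7=3
A + B = {1, 3, 10, 12, 14, 16}, so |A + B| = 6.
Verify: 6 ≥ 5? Yes ✓.

CD lower bound = 5, actual |A + B| = 6.


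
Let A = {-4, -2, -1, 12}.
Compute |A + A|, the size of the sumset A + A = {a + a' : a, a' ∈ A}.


A + A = {a + a' : a, a' ∈ A}; |A| = 4.
General bounds: 2|A| - 1 ≤ |A + A| ≤ |A|(|A|+1)/2, i.e. 7 ≤ |A + A| ≤ 10.
Lower bound 2|A|-1 is attained iff A is an arithmetic progression.
Enumerate sums a + a' for a ≤ a' (symmetric, so this suffices):
a = -4: -4+-4=-8, -4+-2=-6, -4+-1=-5, -4+12=8
a = -2: -2+-2=-4, -2+-1=-3, -2+12=10
a = -1: -1+-1=-2, -1+12=11
a = 12: 12+12=24
Distinct sums: {-8, -6, -5, -4, -3, -2, 8, 10, 11, 24}
|A + A| = 10

|A + A| = 10


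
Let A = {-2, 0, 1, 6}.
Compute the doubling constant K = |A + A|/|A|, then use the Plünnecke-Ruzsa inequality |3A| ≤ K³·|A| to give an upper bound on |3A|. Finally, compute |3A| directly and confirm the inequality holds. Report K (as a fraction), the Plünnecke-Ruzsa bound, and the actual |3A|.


|A| = 4.
Step 1: Compute A + A by enumerating all 16 pairs.
A + A = {-4, -2, -1, 0, 1, 2, 4, 6, 7, 12}, so |A + A| = 10.
Step 2: Doubling constant K = |A + A|/|A| = 10/4 = 10/4 ≈ 2.5000.
Step 3: Plünnecke-Ruzsa gives |3A| ≤ K³·|A| = (2.5000)³ · 4 ≈ 62.5000.
Step 4: Compute 3A = A + A + A directly by enumerating all triples (a,b,c) ∈ A³; |3A| = 18.
Step 5: Check 18 ≤ 62.5000? Yes ✓.

K = 10/4, Plünnecke-Ruzsa bound K³|A| ≈ 62.5000, |3A| = 18, inequality holds.


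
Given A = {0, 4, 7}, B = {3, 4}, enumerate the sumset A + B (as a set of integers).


A + B = {a + b : a ∈ A, b ∈ B}.
Enumerate all |A|·|B| = 3·2 = 6 pairs (a, b) and collect distinct sums.
a = 0: 0+3=3, 0+4=4
a = 4: 4+3=7, 4+4=8
a = 7: 7+3=10, 7+4=11
Collecting distinct sums: A + B = {3, 4, 7, 8, 10, 11}
|A + B| = 6

A + B = {3, 4, 7, 8, 10, 11}


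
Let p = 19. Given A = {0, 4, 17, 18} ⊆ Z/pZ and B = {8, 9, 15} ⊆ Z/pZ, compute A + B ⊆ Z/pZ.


Work in Z/19Z: reduce every sum a + b modulo 19.
Enumerate all 12 pairs:
a = 0: 0+8=8, 0+9=9, 0+15=15
a = 4: 4+8=12, 4+9=13, 4+15=0
a = 17: 17+8=6, 17+9=7, 17+15=13
a = 18: 18+8=7, 18+9=8, 18+15=14
Distinct residues collected: {0, 6, 7, 8, 9, 12, 13, 14, 15}
|A + B| = 9 (out of 19 total residues).

A + B = {0, 6, 7, 8, 9, 12, 13, 14, 15}


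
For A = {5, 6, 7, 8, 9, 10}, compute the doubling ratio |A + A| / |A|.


|A| = 6.
Compute A + A by enumerating all 36 pairs.
A + A = {10, 11, 12, 13, 14, 15, 16, 17, 18, 19, 20}, so |A + A| = 11.
K = |A + A| / |A| = 11/6 (already in lowest terms) ≈ 1.8333.
Reference: AP of size 6 gives K = 11/6 ≈ 1.8333; a fully generic set of size 6 gives K ≈ 3.5000.

|A| = 6, |A + A| = 11, K = 11/6.


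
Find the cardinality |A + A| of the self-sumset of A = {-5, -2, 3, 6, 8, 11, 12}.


A + A = {a + a' : a, a' ∈ A}; |A| = 7.
General bounds: 2|A| - 1 ≤ |A + A| ≤ |A|(|A|+1)/2, i.e. 13 ≤ |A + A| ≤ 28.
Lower bound 2|A|-1 is attained iff A is an arithmetic progression.
Enumerate sums a + a' for a ≤ a' (symmetric, so this suffices):
a = -5: -5+-5=-10, -5+-2=-7, -5+3=-2, -5+6=1, -5+8=3, -5+11=6, -5+12=7
a = -2: -2+-2=-4, -2+3=1, -2+6=4, -2+8=6, -2+11=9, -2+12=10
a = 3: 3+3=6, 3+6=9, 3+8=11, 3+11=14, 3+12=15
a = 6: 6+6=12, 6+8=14, 6+11=17, 6+12=18
a = 8: 8+8=16, 8+11=19, 8+12=20
a = 11: 11+11=22, 11+12=23
a = 12: 12+12=24
Distinct sums: {-10, -7, -4, -2, 1, 3, 4, 6, 7, 9, 10, 11, 12, 14, 15, 16, 17, 18, 19, 20, 22, 23, 24}
|A + A| = 23

|A + A| = 23


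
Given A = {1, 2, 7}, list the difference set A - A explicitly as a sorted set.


A - A = {a - a' : a, a' ∈ A}.
Compute a - a' for each ordered pair (a, a'):
a = 1: 1-1=0, 1-2=-1, 1-7=-6
a = 2: 2-1=1, 2-2=0, 2-7=-5
a = 7: 7-1=6, 7-2=5, 7-7=0
Collecting distinct values (and noting 0 appears from a-a):
A - A = {-6, -5, -1, 0, 1, 5, 6}
|A - A| = 7

A - A = {-6, -5, -1, 0, 1, 5, 6}


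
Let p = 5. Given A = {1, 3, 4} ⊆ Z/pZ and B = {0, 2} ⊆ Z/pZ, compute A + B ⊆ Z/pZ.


Work in Z/5Z: reduce every sum a + b modulo 5.
Enumerate all 6 pairs:
a = 1: 1+0=1, 1+2=3
a = 3: 3+0=3, 3+2=0
a = 4: 4+0=4, 4+2=1
Distinct residues collected: {0, 1, 3, 4}
|A + B| = 4 (out of 5 total residues).

A + B = {0, 1, 3, 4}


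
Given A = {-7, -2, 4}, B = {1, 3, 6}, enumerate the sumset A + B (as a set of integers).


A + B = {a + b : a ∈ A, b ∈ B}.
Enumerate all |A|·|B| = 3·3 = 9 pairs (a, b) and collect distinct sums.
a = -7: -7+1=-6, -7+3=-4, -7+6=-1
a = -2: -2+1=-1, -2+3=1, -2+6=4
a = 4: 4+1=5, 4+3=7, 4+6=10
Collecting distinct sums: A + B = {-6, -4, -1, 1, 4, 5, 7, 10}
|A + B| = 8

A + B = {-6, -4, -1, 1, 4, 5, 7, 10}


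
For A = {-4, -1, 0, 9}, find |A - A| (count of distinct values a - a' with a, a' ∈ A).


A - A = {a - a' : a, a' ∈ A}; |A| = 4.
Bounds: 2|A|-1 ≤ |A - A| ≤ |A|² - |A| + 1, i.e. 7 ≤ |A - A| ≤ 13.
Note: 0 ∈ A - A always (from a - a). The set is symmetric: if d ∈ A - A then -d ∈ A - A.
Enumerate nonzero differences d = a - a' with a > a' (then include -d):
Positive differences: {1, 3, 4, 9, 10, 13}
Full difference set: {0} ∪ (positive diffs) ∪ (negative diffs).
|A - A| = 1 + 2·6 = 13 (matches direct enumeration: 13).

|A - A| = 13


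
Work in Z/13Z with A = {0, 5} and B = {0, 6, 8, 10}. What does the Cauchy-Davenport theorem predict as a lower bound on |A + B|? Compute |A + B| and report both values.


Cauchy-Davenport: |A + B| ≥ min(p, |A| + |B| - 1) for A, B nonempty in Z/pZ.
|A| = 2, |B| = 4, p = 13.
CD lower bound = min(13, 2 + 4 - 1) = min(13, 5) = 5.
Compute A + B mod 13 directly:
a = 0: 0+0=0, 0+6=6, 0+8=8, 0+10=10
a = 5: 5+0=5, 5+6=11, 5+8=0, 5+10=2
A + B = {0, 2, 5, 6, 8, 10, 11}, so |A + B| = 7.
Verify: 7 ≥ 5? Yes ✓.

CD lower bound = 5, actual |A + B| = 7.


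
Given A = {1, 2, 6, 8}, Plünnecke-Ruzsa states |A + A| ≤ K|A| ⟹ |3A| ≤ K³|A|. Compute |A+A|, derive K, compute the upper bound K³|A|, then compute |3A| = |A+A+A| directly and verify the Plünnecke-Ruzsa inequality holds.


|A| = 4.
Step 1: Compute A + A by enumerating all 16 pairs.
A + A = {2, 3, 4, 7, 8, 9, 10, 12, 14, 16}, so |A + A| = 10.
Step 2: Doubling constant K = |A + A|/|A| = 10/4 = 10/4 ≈ 2.5000.
Step 3: Plünnecke-Ruzsa gives |3A| ≤ K³·|A| = (2.5000)³ · 4 ≈ 62.5000.
Step 4: Compute 3A = A + A + A directly by enumerating all triples (a,b,c) ∈ A³; |3A| = 18.
Step 5: Check 18 ≤ 62.5000? Yes ✓.

K = 10/4, Plünnecke-Ruzsa bound K³|A| ≈ 62.5000, |3A| = 18, inequality holds.


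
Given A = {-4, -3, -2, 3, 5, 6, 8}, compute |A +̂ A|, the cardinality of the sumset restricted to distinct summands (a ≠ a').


Restricted sumset: A +̂ A = {a + a' : a ∈ A, a' ∈ A, a ≠ a'}.
Equivalently, take A + A and drop any sum 2a that is achievable ONLY as a + a for a ∈ A (i.e. sums representable only with equal summands).
Enumerate pairs (a, a') with a < a' (symmetric, so each unordered pair gives one sum; this covers all a ≠ a'):
  -4 + -3 = -7
  -4 + -2 = -6
  -4 + 3 = -1
  -4 + 5 = 1
  -4 + 6 = 2
  -4 + 8 = 4
  -3 + -2 = -5
  -3 + 3 = 0
  -3 + 5 = 2
  -3 + 6 = 3
  -3 + 8 = 5
  -2 + 3 = 1
  -2 + 5 = 3
  -2 + 6 = 4
  -2 + 8 = 6
  3 + 5 = 8
  3 + 6 = 9
  3 + 8 = 11
  5 + 6 = 11
  5 + 8 = 13
  6 + 8 = 14
Collected distinct sums: {-7, -6, -5, -1, 0, 1, 2, 3, 4, 5, 6, 8, 9, 11, 13, 14}
|A +̂ A| = 16
(Reference bound: |A +̂ A| ≥ 2|A| - 3 for |A| ≥ 2, with |A| = 7 giving ≥ 11.)

|A +̂ A| = 16


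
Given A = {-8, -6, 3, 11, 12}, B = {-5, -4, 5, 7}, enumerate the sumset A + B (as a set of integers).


A + B = {a + b : a ∈ A, b ∈ B}.
Enumerate all |A|·|B| = 5·4 = 20 pairs (a, b) and collect distinct sums.
a = -8: -8+-5=-13, -8+-4=-12, -8+5=-3, -8+7=-1
a = -6: -6+-5=-11, -6+-4=-10, -6+5=-1, -6+7=1
a = 3: 3+-5=-2, 3+-4=-1, 3+5=8, 3+7=10
a = 11: 11+-5=6, 11+-4=7, 11+5=16, 11+7=18
a = 12: 12+-5=7, 12+-4=8, 12+5=17, 12+7=19
Collecting distinct sums: A + B = {-13, -12, -11, -10, -3, -2, -1, 1, 6, 7, 8, 10, 16, 17, 18, 19}
|A + B| = 16

A + B = {-13, -12, -11, -10, -3, -2, -1, 1, 6, 7, 8, 10, 16, 17, 18, 19}


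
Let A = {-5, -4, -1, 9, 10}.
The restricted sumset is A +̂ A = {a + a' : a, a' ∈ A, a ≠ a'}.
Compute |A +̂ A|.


Restricted sumset: A +̂ A = {a + a' : a ∈ A, a' ∈ A, a ≠ a'}.
Equivalently, take A + A and drop any sum 2a that is achievable ONLY as a + a for a ∈ A (i.e. sums representable only with equal summands).
Enumerate pairs (a, a') with a < a' (symmetric, so each unordered pair gives one sum; this covers all a ≠ a'):
  -5 + -4 = -9
  -5 + -1 = -6
  -5 + 9 = 4
  -5 + 10 = 5
  -4 + -1 = -5
  -4 + 9 = 5
  -4 + 10 = 6
  -1 + 9 = 8
  -1 + 10 = 9
  9 + 10 = 19
Collected distinct sums: {-9, -6, -5, 4, 5, 6, 8, 9, 19}
|A +̂ A| = 9
(Reference bound: |A +̂ A| ≥ 2|A| - 3 for |A| ≥ 2, with |A| = 5 giving ≥ 7.)

|A +̂ A| = 9


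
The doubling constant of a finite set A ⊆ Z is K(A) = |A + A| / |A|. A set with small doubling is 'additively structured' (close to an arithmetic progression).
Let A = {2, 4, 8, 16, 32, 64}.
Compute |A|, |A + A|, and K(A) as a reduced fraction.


|A| = 6.
Compute A + A by enumerating all 36 pairs.
A + A = {4, 6, 8, 10, 12, 16, 18, 20, 24, 32, 34, 36, 40, 48, 64, 66, 68, 72, 80, 96, 128}, so |A + A| = 21.
K = |A + A| / |A| = 21/6 = 7/2 ≈ 3.5000.
Reference: AP of size 6 gives K = 11/6 ≈ 1.8333; a fully generic set of size 6 gives K ≈ 3.5000.

|A| = 6, |A + A| = 21, K = 21/6 = 7/2.


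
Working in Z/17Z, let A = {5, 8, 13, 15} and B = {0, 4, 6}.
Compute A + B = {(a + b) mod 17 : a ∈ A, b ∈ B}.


Work in Z/17Z: reduce every sum a + b modulo 17.
Enumerate all 12 pairs:
a = 5: 5+0=5, 5+4=9, 5+6=11
a = 8: 8+0=8, 8+4=12, 8+6=14
a = 13: 13+0=13, 13+4=0, 13+6=2
a = 15: 15+0=15, 15+4=2, 15+6=4
Distinct residues collected: {0, 2, 4, 5, 8, 9, 11, 12, 13, 14, 15}
|A + B| = 11 (out of 17 total residues).

A + B = {0, 2, 4, 5, 8, 9, 11, 12, 13, 14, 15}


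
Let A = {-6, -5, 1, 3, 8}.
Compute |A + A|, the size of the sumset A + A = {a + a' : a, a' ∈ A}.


A + A = {a + a' : a, a' ∈ A}; |A| = 5.
General bounds: 2|A| - 1 ≤ |A + A| ≤ |A|(|A|+1)/2, i.e. 9 ≤ |A + A| ≤ 15.
Lower bound 2|A|-1 is attained iff A is an arithmetic progression.
Enumerate sums a + a' for a ≤ a' (symmetric, so this suffices):
a = -6: -6+-6=-12, -6+-5=-11, -6+1=-5, -6+3=-3, -6+8=2
a = -5: -5+-5=-10, -5+1=-4, -5+3=-2, -5+8=3
a = 1: 1+1=2, 1+3=4, 1+8=9
a = 3: 3+3=6, 3+8=11
a = 8: 8+8=16
Distinct sums: {-12, -11, -10, -5, -4, -3, -2, 2, 3, 4, 6, 9, 11, 16}
|A + A| = 14

|A + A| = 14


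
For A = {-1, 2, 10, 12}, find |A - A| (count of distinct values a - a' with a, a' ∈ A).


A - A = {a - a' : a, a' ∈ A}; |A| = 4.
Bounds: 2|A|-1 ≤ |A - A| ≤ |A|² - |A| + 1, i.e. 7 ≤ |A - A| ≤ 13.
Note: 0 ∈ A - A always (from a - a). The set is symmetric: if d ∈ A - A then -d ∈ A - A.
Enumerate nonzero differences d = a - a' with a > a' (then include -d):
Positive differences: {2, 3, 8, 10, 11, 13}
Full difference set: {0} ∪ (positive diffs) ∪ (negative diffs).
|A - A| = 1 + 2·6 = 13 (matches direct enumeration: 13).

|A - A| = 13


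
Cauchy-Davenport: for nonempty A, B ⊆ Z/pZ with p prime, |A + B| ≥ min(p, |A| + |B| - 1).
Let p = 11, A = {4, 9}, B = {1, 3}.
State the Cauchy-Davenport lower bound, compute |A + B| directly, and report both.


Cauchy-Davenport: |A + B| ≥ min(p, |A| + |B| - 1) for A, B nonempty in Z/pZ.
|A| = 2, |B| = 2, p = 11.
CD lower bound = min(11, 2 + 2 - 1) = min(11, 3) = 3.
Compute A + B mod 11 directly:
a = 4: 4+1=5, 4+3=7
a = 9: 9+1=10, 9+3=1
A + B = {1, 5, 7, 10}, so |A + B| = 4.
Verify: 4 ≥ 3? Yes ✓.

CD lower bound = 3, actual |A + B| = 4.


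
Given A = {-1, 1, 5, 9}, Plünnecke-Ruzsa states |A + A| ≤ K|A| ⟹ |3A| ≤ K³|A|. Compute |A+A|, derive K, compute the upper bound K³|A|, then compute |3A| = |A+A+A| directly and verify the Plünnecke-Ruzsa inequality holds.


|A| = 4.
Step 1: Compute A + A by enumerating all 16 pairs.
A + A = {-2, 0, 2, 4, 6, 8, 10, 14, 18}, so |A + A| = 9.
Step 2: Doubling constant K = |A + A|/|A| = 9/4 = 9/4 ≈ 2.2500.
Step 3: Plünnecke-Ruzsa gives |3A| ≤ K³·|A| = (2.2500)³ · 4 ≈ 45.5625.
Step 4: Compute 3A = A + A + A directly by enumerating all triples (a,b,c) ∈ A³; |3A| = 14.
Step 5: Check 14 ≤ 45.5625? Yes ✓.

K = 9/4, Plünnecke-Ruzsa bound K³|A| ≈ 45.5625, |3A| = 14, inequality holds.


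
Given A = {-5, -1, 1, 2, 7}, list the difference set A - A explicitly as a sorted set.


A - A = {a - a' : a, a' ∈ A}.
Compute a - a' for each ordered pair (a, a'):
a = -5: -5--5=0, -5--1=-4, -5-1=-6, -5-2=-7, -5-7=-12
a = -1: -1--5=4, -1--1=0, -1-1=-2, -1-2=-3, -1-7=-8
a = 1: 1--5=6, 1--1=2, 1-1=0, 1-2=-1, 1-7=-6
a = 2: 2--5=7, 2--1=3, 2-1=1, 2-2=0, 2-7=-5
a = 7: 7--5=12, 7--1=8, 7-1=6, 7-2=5, 7-7=0
Collecting distinct values (and noting 0 appears from a-a):
A - A = {-12, -8, -7, -6, -5, -4, -3, -2, -1, 0, 1, 2, 3, 4, 5, 6, 7, 8, 12}
|A - A| = 19

A - A = {-12, -8, -7, -6, -5, -4, -3, -2, -1, 0, 1, 2, 3, 4, 5, 6, 7, 8, 12}


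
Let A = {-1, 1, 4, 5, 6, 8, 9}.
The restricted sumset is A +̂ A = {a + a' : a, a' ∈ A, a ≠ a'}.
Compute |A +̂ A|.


Restricted sumset: A +̂ A = {a + a' : a ∈ A, a' ∈ A, a ≠ a'}.
Equivalently, take A + A and drop any sum 2a that is achievable ONLY as a + a for a ∈ A (i.e. sums representable only with equal summands).
Enumerate pairs (a, a') with a < a' (symmetric, so each unordered pair gives one sum; this covers all a ≠ a'):
  -1 + 1 = 0
  -1 + 4 = 3
  -1 + 5 = 4
  -1 + 6 = 5
  -1 + 8 = 7
  -1 + 9 = 8
  1 + 4 = 5
  1 + 5 = 6
  1 + 6 = 7
  1 + 8 = 9
  1 + 9 = 10
  4 + 5 = 9
  4 + 6 = 10
  4 + 8 = 12
  4 + 9 = 13
  5 + 6 = 11
  5 + 8 = 13
  5 + 9 = 14
  6 + 8 = 14
  6 + 9 = 15
  8 + 9 = 17
Collected distinct sums: {0, 3, 4, 5, 6, 7, 8, 9, 10, 11, 12, 13, 14, 15, 17}
|A +̂ A| = 15
(Reference bound: |A +̂ A| ≥ 2|A| - 3 for |A| ≥ 2, with |A| = 7 giving ≥ 11.)

|A +̂ A| = 15


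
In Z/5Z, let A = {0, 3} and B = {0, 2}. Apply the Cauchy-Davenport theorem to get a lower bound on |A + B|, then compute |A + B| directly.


Cauchy-Davenport: |A + B| ≥ min(p, |A| + |B| - 1) for A, B nonempty in Z/pZ.
|A| = 2, |B| = 2, p = 5.
CD lower bound = min(5, 2 + 2 - 1) = min(5, 3) = 3.
Compute A + B mod 5 directly:
a = 0: 0+0=0, 0+2=2
a = 3: 3+0=3, 3+2=0
A + B = {0, 2, 3}, so |A + B| = 3.
Verify: 3 ≥ 3? Yes ✓.

CD lower bound = 3, actual |A + B| = 3.


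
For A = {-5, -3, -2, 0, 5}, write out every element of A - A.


A - A = {a - a' : a, a' ∈ A}.
Compute a - a' for each ordered pair (a, a'):
a = -5: -5--5=0, -5--3=-2, -5--2=-3, -5-0=-5, -5-5=-10
a = -3: -3--5=2, -3--3=0, -3--2=-1, -3-0=-3, -3-5=-8
a = -2: -2--5=3, -2--3=1, -2--2=0, -2-0=-2, -2-5=-7
a = 0: 0--5=5, 0--3=3, 0--2=2, 0-0=0, 0-5=-5
a = 5: 5--5=10, 5--3=8, 5--2=7, 5-0=5, 5-5=0
Collecting distinct values (and noting 0 appears from a-a):
A - A = {-10, -8, -7, -5, -3, -2, -1, 0, 1, 2, 3, 5, 7, 8, 10}
|A - A| = 15

A - A = {-10, -8, -7, -5, -3, -2, -1, 0, 1, 2, 3, 5, 7, 8, 10}


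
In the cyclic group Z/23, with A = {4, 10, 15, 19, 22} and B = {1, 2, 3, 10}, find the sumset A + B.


Work in Z/23Z: reduce every sum a + b modulo 23.
Enumerate all 20 pairs:
a = 4: 4+1=5, 4+2=6, 4+3=7, 4+10=14
a = 10: 10+1=11, 10+2=12, 10+3=13, 10+10=20
a = 15: 15+1=16, 15+2=17, 15+3=18, 15+10=2
a = 19: 19+1=20, 19+2=21, 19+3=22, 19+10=6
a = 22: 22+1=0, 22+2=1, 22+3=2, 22+10=9
Distinct residues collected: {0, 1, 2, 5, 6, 7, 9, 11, 12, 13, 14, 16, 17, 18, 20, 21, 22}
|A + B| = 17 (out of 23 total residues).

A + B = {0, 1, 2, 5, 6, 7, 9, 11, 12, 13, 14, 16, 17, 18, 20, 21, 22}


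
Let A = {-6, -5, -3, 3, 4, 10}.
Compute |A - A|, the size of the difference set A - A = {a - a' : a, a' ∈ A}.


A - A = {a - a' : a, a' ∈ A}; |A| = 6.
Bounds: 2|A|-1 ≤ |A - A| ≤ |A|² - |A| + 1, i.e. 11 ≤ |A - A| ≤ 31.
Note: 0 ∈ A - A always (from a - a). The set is symmetric: if d ∈ A - A then -d ∈ A - A.
Enumerate nonzero differences d = a - a' with a > a' (then include -d):
Positive differences: {1, 2, 3, 6, 7, 8, 9, 10, 13, 15, 16}
Full difference set: {0} ∪ (positive diffs) ∪ (negative diffs).
|A - A| = 1 + 2·11 = 23 (matches direct enumeration: 23).

|A - A| = 23


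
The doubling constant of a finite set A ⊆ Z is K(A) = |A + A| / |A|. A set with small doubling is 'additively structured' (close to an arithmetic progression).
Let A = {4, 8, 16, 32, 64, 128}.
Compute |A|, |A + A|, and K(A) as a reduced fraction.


|A| = 6.
Compute A + A by enumerating all 36 pairs.
A + A = {8, 12, 16, 20, 24, 32, 36, 40, 48, 64, 68, 72, 80, 96, 128, 132, 136, 144, 160, 192, 256}, so |A + A| = 21.
K = |A + A| / |A| = 21/6 = 7/2 ≈ 3.5000.
Reference: AP of size 6 gives K = 11/6 ≈ 1.8333; a fully generic set of size 6 gives K ≈ 3.5000.

|A| = 6, |A + A| = 21, K = 21/6 = 7/2.


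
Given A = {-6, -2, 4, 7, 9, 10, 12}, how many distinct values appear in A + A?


A + A = {a + a' : a, a' ∈ A}; |A| = 7.
General bounds: 2|A| - 1 ≤ |A + A| ≤ |A|(|A|+1)/2, i.e. 13 ≤ |A + A| ≤ 28.
Lower bound 2|A|-1 is attained iff A is an arithmetic progression.
Enumerate sums a + a' for a ≤ a' (symmetric, so this suffices):
a = -6: -6+-6=-12, -6+-2=-8, -6+4=-2, -6+7=1, -6+9=3, -6+10=4, -6+12=6
a = -2: -2+-2=-4, -2+4=2, -2+7=5, -2+9=7, -2+10=8, -2+12=10
a = 4: 4+4=8, 4+7=11, 4+9=13, 4+10=14, 4+12=16
a = 7: 7+7=14, 7+9=16, 7+10=17, 7+12=19
a = 9: 9+9=18, 9+10=19, 9+12=21
a = 10: 10+10=20, 10+12=22
a = 12: 12+12=24
Distinct sums: {-12, -8, -4, -2, 1, 2, 3, 4, 5, 6, 7, 8, 10, 11, 13, 14, 16, 17, 18, 19, 20, 21, 22, 24}
|A + A| = 24

|A + A| = 24


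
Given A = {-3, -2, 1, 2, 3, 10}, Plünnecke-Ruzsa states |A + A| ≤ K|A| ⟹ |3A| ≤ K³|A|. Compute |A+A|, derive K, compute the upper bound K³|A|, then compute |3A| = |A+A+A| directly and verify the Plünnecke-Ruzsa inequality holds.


|A| = 6.
Step 1: Compute A + A by enumerating all 36 pairs.
A + A = {-6, -5, -4, -2, -1, 0, 1, 2, 3, 4, 5, 6, 7, 8, 11, 12, 13, 20}, so |A + A| = 18.
Step 2: Doubling constant K = |A + A|/|A| = 18/6 = 18/6 ≈ 3.0000.
Step 3: Plünnecke-Ruzsa gives |3A| ≤ K³·|A| = (3.0000)³ · 6 ≈ 162.0000.
Step 4: Compute 3A = A + A + A directly by enumerating all triples (a,b,c) ∈ A³; |3A| = 32.
Step 5: Check 32 ≤ 162.0000? Yes ✓.

K = 18/6, Plünnecke-Ruzsa bound K³|A| ≈ 162.0000, |3A| = 32, inequality holds.


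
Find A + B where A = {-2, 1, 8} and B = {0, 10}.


A + B = {a + b : a ∈ A, b ∈ B}.
Enumerate all |A|·|B| = 3·2 = 6 pairs (a, b) and collect distinct sums.
a = -2: -2+0=-2, -2+10=8
a = 1: 1+0=1, 1+10=11
a = 8: 8+0=8, 8+10=18
Collecting distinct sums: A + B = {-2, 1, 8, 11, 18}
|A + B| = 5

A + B = {-2, 1, 8, 11, 18}


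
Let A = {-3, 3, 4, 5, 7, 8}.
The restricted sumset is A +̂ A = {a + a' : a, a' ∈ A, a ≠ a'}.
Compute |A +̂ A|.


Restricted sumset: A +̂ A = {a + a' : a ∈ A, a' ∈ A, a ≠ a'}.
Equivalently, take A + A and drop any sum 2a that is achievable ONLY as a + a for a ∈ A (i.e. sums representable only with equal summands).
Enumerate pairs (a, a') with a < a' (symmetric, so each unordered pair gives one sum; this covers all a ≠ a'):
  -3 + 3 = 0
  -3 + 4 = 1
  -3 + 5 = 2
  -3 + 7 = 4
  -3 + 8 = 5
  3 + 4 = 7
  3 + 5 = 8
  3 + 7 = 10
  3 + 8 = 11
  4 + 5 = 9
  4 + 7 = 11
  4 + 8 = 12
  5 + 7 = 12
  5 + 8 = 13
  7 + 8 = 15
Collected distinct sums: {0, 1, 2, 4, 5, 7, 8, 9, 10, 11, 12, 13, 15}
|A +̂ A| = 13
(Reference bound: |A +̂ A| ≥ 2|A| - 3 for |A| ≥ 2, with |A| = 6 giving ≥ 9.)

|A +̂ A| = 13


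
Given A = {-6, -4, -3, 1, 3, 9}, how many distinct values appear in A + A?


A + A = {a + a' : a, a' ∈ A}; |A| = 6.
General bounds: 2|A| - 1 ≤ |A + A| ≤ |A|(|A|+1)/2, i.e. 11 ≤ |A + A| ≤ 21.
Lower bound 2|A|-1 is attained iff A is an arithmetic progression.
Enumerate sums a + a' for a ≤ a' (symmetric, so this suffices):
a = -6: -6+-6=-12, -6+-4=-10, -6+-3=-9, -6+1=-5, -6+3=-3, -6+9=3
a = -4: -4+-4=-8, -4+-3=-7, -4+1=-3, -4+3=-1, -4+9=5
a = -3: -3+-3=-6, -3+1=-2, -3+3=0, -3+9=6
a = 1: 1+1=2, 1+3=4, 1+9=10
a = 3: 3+3=6, 3+9=12
a = 9: 9+9=18
Distinct sums: {-12, -10, -9, -8, -7, -6, -5, -3, -2, -1, 0, 2, 3, 4, 5, 6, 10, 12, 18}
|A + A| = 19

|A + A| = 19


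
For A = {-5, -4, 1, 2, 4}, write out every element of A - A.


A - A = {a - a' : a, a' ∈ A}.
Compute a - a' for each ordered pair (a, a'):
a = -5: -5--5=0, -5--4=-1, -5-1=-6, -5-2=-7, -5-4=-9
a = -4: -4--5=1, -4--4=0, -4-1=-5, -4-2=-6, -4-4=-8
a = 1: 1--5=6, 1--4=5, 1-1=0, 1-2=-1, 1-4=-3
a = 2: 2--5=7, 2--4=6, 2-1=1, 2-2=0, 2-4=-2
a = 4: 4--5=9, 4--4=8, 4-1=3, 4-2=2, 4-4=0
Collecting distinct values (and noting 0 appears from a-a):
A - A = {-9, -8, -7, -6, -5, -3, -2, -1, 0, 1, 2, 3, 5, 6, 7, 8, 9}
|A - A| = 17

A - A = {-9, -8, -7, -6, -5, -3, -2, -1, 0, 1, 2, 3, 5, 6, 7, 8, 9}


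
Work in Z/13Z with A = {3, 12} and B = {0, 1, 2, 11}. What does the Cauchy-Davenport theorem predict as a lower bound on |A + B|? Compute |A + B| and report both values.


Cauchy-Davenport: |A + B| ≥ min(p, |A| + |B| - 1) for A, B nonempty in Z/pZ.
|A| = 2, |B| = 4, p = 13.
CD lower bound = min(13, 2 + 4 - 1) = min(13, 5) = 5.
Compute A + B mod 13 directly:
a = 3: 3+0=3, 3+1=4, 3+2=5, 3+11=1
a = 12: 12+0=12, 12+1=0, 12+2=1, 12+11=10
A + B = {0, 1, 3, 4, 5, 10, 12}, so |A + B| = 7.
Verify: 7 ≥ 5? Yes ✓.

CD lower bound = 5, actual |A + B| = 7.


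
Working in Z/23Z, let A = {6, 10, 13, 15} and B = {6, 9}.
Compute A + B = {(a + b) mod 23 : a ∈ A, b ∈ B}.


Work in Z/23Z: reduce every sum a + b modulo 23.
Enumerate all 8 pairs:
a = 6: 6+6=12, 6+9=15
a = 10: 10+6=16, 10+9=19
a = 13: 13+6=19, 13+9=22
a = 15: 15+6=21, 15+9=1
Distinct residues collected: {1, 12, 15, 16, 19, 21, 22}
|A + B| = 7 (out of 23 total residues).

A + B = {1, 12, 15, 16, 19, 21, 22}


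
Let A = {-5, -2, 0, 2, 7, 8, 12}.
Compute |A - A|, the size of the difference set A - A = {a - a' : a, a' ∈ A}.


A - A = {a - a' : a, a' ∈ A}; |A| = 7.
Bounds: 2|A|-1 ≤ |A - A| ≤ |A|² - |A| + 1, i.e. 13 ≤ |A - A| ≤ 43.
Note: 0 ∈ A - A always (from a - a). The set is symmetric: if d ∈ A - A then -d ∈ A - A.
Enumerate nonzero differences d = a - a' with a > a' (then include -d):
Positive differences: {1, 2, 3, 4, 5, 6, 7, 8, 9, 10, 12, 13, 14, 17}
Full difference set: {0} ∪ (positive diffs) ∪ (negative diffs).
|A - A| = 1 + 2·14 = 29 (matches direct enumeration: 29).

|A - A| = 29


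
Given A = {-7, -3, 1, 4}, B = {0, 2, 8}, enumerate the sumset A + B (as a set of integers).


A + B = {a + b : a ∈ A, b ∈ B}.
Enumerate all |A|·|B| = 4·3 = 12 pairs (a, b) and collect distinct sums.
a = -7: -7+0=-7, -7+2=-5, -7+8=1
a = -3: -3+0=-3, -3+2=-1, -3+8=5
a = 1: 1+0=1, 1+2=3, 1+8=9
a = 4: 4+0=4, 4+2=6, 4+8=12
Collecting distinct sums: A + B = {-7, -5, -3, -1, 1, 3, 4, 5, 6, 9, 12}
|A + B| = 11

A + B = {-7, -5, -3, -1, 1, 3, 4, 5, 6, 9, 12}


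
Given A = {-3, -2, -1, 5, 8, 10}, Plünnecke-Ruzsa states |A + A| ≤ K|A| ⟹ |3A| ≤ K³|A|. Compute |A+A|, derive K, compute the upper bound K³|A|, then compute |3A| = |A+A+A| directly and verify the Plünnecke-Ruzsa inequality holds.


|A| = 6.
Step 1: Compute A + A by enumerating all 36 pairs.
A + A = {-6, -5, -4, -3, -2, 2, 3, 4, 5, 6, 7, 8, 9, 10, 13, 15, 16, 18, 20}, so |A + A| = 19.
Step 2: Doubling constant K = |A + A|/|A| = 19/6 = 19/6 ≈ 3.1667.
Step 3: Plünnecke-Ruzsa gives |3A| ≤ K³·|A| = (3.1667)³ · 6 ≈ 190.5278.
Step 4: Compute 3A = A + A + A directly by enumerating all triples (a,b,c) ∈ A³; |3A| = 36.
Step 5: Check 36 ≤ 190.5278? Yes ✓.

K = 19/6, Plünnecke-Ruzsa bound K³|A| ≈ 190.5278, |3A| = 36, inequality holds.


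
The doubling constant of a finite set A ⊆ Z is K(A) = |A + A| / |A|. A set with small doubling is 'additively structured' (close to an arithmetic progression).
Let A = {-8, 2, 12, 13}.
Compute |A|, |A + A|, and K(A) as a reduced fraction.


|A| = 4.
Compute A + A by enumerating all 16 pairs.
A + A = {-16, -6, 4, 5, 14, 15, 24, 25, 26}, so |A + A| = 9.
K = |A + A| / |A| = 9/4 (already in lowest terms) ≈ 2.2500.
Reference: AP of size 4 gives K = 7/4 ≈ 1.7500; a fully generic set of size 4 gives K ≈ 2.5000.

|A| = 4, |A + A| = 9, K = 9/4.


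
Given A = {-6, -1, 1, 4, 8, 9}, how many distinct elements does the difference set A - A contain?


A - A = {a - a' : a, a' ∈ A}; |A| = 6.
Bounds: 2|A|-1 ≤ |A - A| ≤ |A|² - |A| + 1, i.e. 11 ≤ |A - A| ≤ 31.
Note: 0 ∈ A - A always (from a - a). The set is symmetric: if d ∈ A - A then -d ∈ A - A.
Enumerate nonzero differences d = a - a' with a > a' (then include -d):
Positive differences: {1, 2, 3, 4, 5, 7, 8, 9, 10, 14, 15}
Full difference set: {0} ∪ (positive diffs) ∪ (negative diffs).
|A - A| = 1 + 2·11 = 23 (matches direct enumeration: 23).

|A - A| = 23


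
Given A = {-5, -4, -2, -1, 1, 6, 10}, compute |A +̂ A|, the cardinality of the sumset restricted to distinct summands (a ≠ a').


Restricted sumset: A +̂ A = {a + a' : a ∈ A, a' ∈ A, a ≠ a'}.
Equivalently, take A + A and drop any sum 2a that is achievable ONLY as a + a for a ∈ A (i.e. sums representable only with equal summands).
Enumerate pairs (a, a') with a < a' (symmetric, so each unordered pair gives one sum; this covers all a ≠ a'):
  -5 + -4 = -9
  -5 + -2 = -7
  -5 + -1 = -6
  -5 + 1 = -4
  -5 + 6 = 1
  -5 + 10 = 5
  -4 + -2 = -6
  -4 + -1 = -5
  -4 + 1 = -3
  -4 + 6 = 2
  -4 + 10 = 6
  -2 + -1 = -3
  -2 + 1 = -1
  -2 + 6 = 4
  -2 + 10 = 8
  -1 + 1 = 0
  -1 + 6 = 5
  -1 + 10 = 9
  1 + 6 = 7
  1 + 10 = 11
  6 + 10 = 16
Collected distinct sums: {-9, -7, -6, -5, -4, -3, -1, 0, 1, 2, 4, 5, 6, 7, 8, 9, 11, 16}
|A +̂ A| = 18
(Reference bound: |A +̂ A| ≥ 2|A| - 3 for |A| ≥ 2, with |A| = 7 giving ≥ 11.)

|A +̂ A| = 18


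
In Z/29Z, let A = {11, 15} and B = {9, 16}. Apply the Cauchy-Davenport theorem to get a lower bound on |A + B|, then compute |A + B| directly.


Cauchy-Davenport: |A + B| ≥ min(p, |A| + |B| - 1) for A, B nonempty in Z/pZ.
|A| = 2, |B| = 2, p = 29.
CD lower bound = min(29, 2 + 2 - 1) = min(29, 3) = 3.
Compute A + B mod 29 directly:
a = 11: 11+9=20, 11+16=27
a = 15: 15+9=24, 15+16=2
A + B = {2, 20, 24, 27}, so |A + B| = 4.
Verify: 4 ≥ 3? Yes ✓.

CD lower bound = 3, actual |A + B| = 4.


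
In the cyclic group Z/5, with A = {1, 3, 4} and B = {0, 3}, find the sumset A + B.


Work in Z/5Z: reduce every sum a + b modulo 5.
Enumerate all 6 pairs:
a = 1: 1+0=1, 1+3=4
a = 3: 3+0=3, 3+3=1
a = 4: 4+0=4, 4+3=2
Distinct residues collected: {1, 2, 3, 4}
|A + B| = 4 (out of 5 total residues).

A + B = {1, 2, 3, 4}


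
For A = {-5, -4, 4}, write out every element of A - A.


A - A = {a - a' : a, a' ∈ A}.
Compute a - a' for each ordered pair (a, a'):
a = -5: -5--5=0, -5--4=-1, -5-4=-9
a = -4: -4--5=1, -4--4=0, -4-4=-8
a = 4: 4--5=9, 4--4=8, 4-4=0
Collecting distinct values (and noting 0 appears from a-a):
A - A = {-9, -8, -1, 0, 1, 8, 9}
|A - A| = 7

A - A = {-9, -8, -1, 0, 1, 8, 9}


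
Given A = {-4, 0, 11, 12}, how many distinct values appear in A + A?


A + A = {a + a' : a, a' ∈ A}; |A| = 4.
General bounds: 2|A| - 1 ≤ |A + A| ≤ |A|(|A|+1)/2, i.e. 7 ≤ |A + A| ≤ 10.
Lower bound 2|A|-1 is attained iff A is an arithmetic progression.
Enumerate sums a + a' for a ≤ a' (symmetric, so this suffices):
a = -4: -4+-4=-8, -4+0=-4, -4+11=7, -4+12=8
a = 0: 0+0=0, 0+11=11, 0+12=12
a = 11: 11+11=22, 11+12=23
a = 12: 12+12=24
Distinct sums: {-8, -4, 0, 7, 8, 11, 12, 22, 23, 24}
|A + A| = 10

|A + A| = 10


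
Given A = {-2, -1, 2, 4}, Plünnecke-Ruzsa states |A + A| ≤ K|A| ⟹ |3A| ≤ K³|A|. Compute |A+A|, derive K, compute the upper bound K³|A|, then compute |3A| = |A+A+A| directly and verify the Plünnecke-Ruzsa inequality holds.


|A| = 4.
Step 1: Compute A + A by enumerating all 16 pairs.
A + A = {-4, -3, -2, 0, 1, 2, 3, 4, 6, 8}, so |A + A| = 10.
Step 2: Doubling constant K = |A + A|/|A| = 10/4 = 10/4 ≈ 2.5000.
Step 3: Plünnecke-Ruzsa gives |3A| ≤ K³·|A| = (2.5000)³ · 4 ≈ 62.5000.
Step 4: Compute 3A = A + A + A directly by enumerating all triples (a,b,c) ∈ A³; |3A| = 17.
Step 5: Check 17 ≤ 62.5000? Yes ✓.

K = 10/4, Plünnecke-Ruzsa bound K³|A| ≈ 62.5000, |3A| = 17, inequality holds.


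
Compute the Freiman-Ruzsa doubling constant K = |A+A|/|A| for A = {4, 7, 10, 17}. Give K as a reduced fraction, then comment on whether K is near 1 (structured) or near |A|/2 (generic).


|A| = 4.
Compute A + A by enumerating all 16 pairs.
A + A = {8, 11, 14, 17, 20, 21, 24, 27, 34}, so |A + A| = 9.
K = |A + A| / |A| = 9/4 (already in lowest terms) ≈ 2.2500.
Reference: AP of size 4 gives K = 7/4 ≈ 1.7500; a fully generic set of size 4 gives K ≈ 2.5000.

|A| = 4, |A + A| = 9, K = 9/4.


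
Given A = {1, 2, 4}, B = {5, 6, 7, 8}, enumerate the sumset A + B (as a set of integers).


A + B = {a + b : a ∈ A, b ∈ B}.
Enumerate all |A|·|B| = 3·4 = 12 pairs (a, b) and collect distinct sums.
a = 1: 1+5=6, 1+6=7, 1+7=8, 1+8=9
a = 2: 2+5=7, 2+6=8, 2+7=9, 2+8=10
a = 4: 4+5=9, 4+6=10, 4+7=11, 4+8=12
Collecting distinct sums: A + B = {6, 7, 8, 9, 10, 11, 12}
|A + B| = 7

A + B = {6, 7, 8, 9, 10, 11, 12}


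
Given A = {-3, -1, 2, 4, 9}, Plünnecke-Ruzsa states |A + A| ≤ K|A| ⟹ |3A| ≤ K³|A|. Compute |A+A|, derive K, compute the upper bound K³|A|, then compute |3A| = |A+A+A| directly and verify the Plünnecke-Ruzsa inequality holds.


|A| = 5.
Step 1: Compute A + A by enumerating all 25 pairs.
A + A = {-6, -4, -2, -1, 1, 3, 4, 6, 8, 11, 13, 18}, so |A + A| = 12.
Step 2: Doubling constant K = |A + A|/|A| = 12/5 = 12/5 ≈ 2.4000.
Step 3: Plünnecke-Ruzsa gives |3A| ≤ K³·|A| = (2.4000)³ · 5 ≈ 69.1200.
Step 4: Compute 3A = A + A + A directly by enumerating all triples (a,b,c) ∈ A³; |3A| = 22.
Step 5: Check 22 ≤ 69.1200? Yes ✓.

K = 12/5, Plünnecke-Ruzsa bound K³|A| ≈ 69.1200, |3A| = 22, inequality holds.


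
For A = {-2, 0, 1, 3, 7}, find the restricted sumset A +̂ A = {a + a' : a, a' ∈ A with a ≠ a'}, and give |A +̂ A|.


Restricted sumset: A +̂ A = {a + a' : a ∈ A, a' ∈ A, a ≠ a'}.
Equivalently, take A + A and drop any sum 2a that is achievable ONLY as a + a for a ∈ A (i.e. sums representable only with equal summands).
Enumerate pairs (a, a') with a < a' (symmetric, so each unordered pair gives one sum; this covers all a ≠ a'):
  -2 + 0 = -2
  -2 + 1 = -1
  -2 + 3 = 1
  -2 + 7 = 5
  0 + 1 = 1
  0 + 3 = 3
  0 + 7 = 7
  1 + 3 = 4
  1 + 7 = 8
  3 + 7 = 10
Collected distinct sums: {-2, -1, 1, 3, 4, 5, 7, 8, 10}
|A +̂ A| = 9
(Reference bound: |A +̂ A| ≥ 2|A| - 3 for |A| ≥ 2, with |A| = 5 giving ≥ 7.)

|A +̂ A| = 9


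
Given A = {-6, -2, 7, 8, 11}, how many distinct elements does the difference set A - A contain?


A - A = {a - a' : a, a' ∈ A}; |A| = 5.
Bounds: 2|A|-1 ≤ |A - A| ≤ |A|² - |A| + 1, i.e. 9 ≤ |A - A| ≤ 21.
Note: 0 ∈ A - A always (from a - a). The set is symmetric: if d ∈ A - A then -d ∈ A - A.
Enumerate nonzero differences d = a - a' with a > a' (then include -d):
Positive differences: {1, 3, 4, 9, 10, 13, 14, 17}
Full difference set: {0} ∪ (positive diffs) ∪ (negative diffs).
|A - A| = 1 + 2·8 = 17 (matches direct enumeration: 17).

|A - A| = 17
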